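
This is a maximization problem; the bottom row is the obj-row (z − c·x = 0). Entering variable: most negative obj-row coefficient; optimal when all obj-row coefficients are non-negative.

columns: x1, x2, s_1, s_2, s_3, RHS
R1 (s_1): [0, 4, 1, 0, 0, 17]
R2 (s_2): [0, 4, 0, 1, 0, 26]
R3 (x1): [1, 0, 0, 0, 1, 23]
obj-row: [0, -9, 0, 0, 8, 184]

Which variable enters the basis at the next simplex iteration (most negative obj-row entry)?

Negative obj-row entries: x2: -9.
The most negative is -9 in column x2, so x2 enters.

x2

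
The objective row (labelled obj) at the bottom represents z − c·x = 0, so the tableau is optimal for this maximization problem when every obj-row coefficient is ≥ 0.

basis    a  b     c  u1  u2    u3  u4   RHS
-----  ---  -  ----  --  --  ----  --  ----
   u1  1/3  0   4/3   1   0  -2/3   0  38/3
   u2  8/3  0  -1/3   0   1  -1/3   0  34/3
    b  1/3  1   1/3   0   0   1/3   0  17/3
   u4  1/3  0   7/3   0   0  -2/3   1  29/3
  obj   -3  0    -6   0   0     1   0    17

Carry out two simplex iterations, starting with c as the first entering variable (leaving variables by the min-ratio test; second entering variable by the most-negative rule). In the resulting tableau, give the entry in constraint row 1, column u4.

Ratio test on column c — row 1: (38/3)/(4/3) = 19/2; row 2: entry -1/3 ≤ 0; row 3: (17/3)/(1/3) = 17; row 4: (29/3)/(7/3) = 29/7. Minimum is 29/7 at row 4 (u4 leaves); pivot element 7/3.
Divide row 4 by 7/3; eliminate column c from the other rows.
Second iteration: most negative obj-row entry is -15/7 in column a, so a enters.
Ratio test on column a — row 1: (50/7)/(1/7) = 50; row 2: (89/7)/(19/7) = 89/19; row 3: (30/7)/(2/7) = 15; row 4: (29/7)/(1/7) = 29. Minimum is 89/19 at row 2 (u2 leaves); pivot element 19/7.
Divide row 2 by 19/7; eliminate column a from the other rows.
After both pivots, the entry at constraint row 1, column u4 is -11/19.

-11/19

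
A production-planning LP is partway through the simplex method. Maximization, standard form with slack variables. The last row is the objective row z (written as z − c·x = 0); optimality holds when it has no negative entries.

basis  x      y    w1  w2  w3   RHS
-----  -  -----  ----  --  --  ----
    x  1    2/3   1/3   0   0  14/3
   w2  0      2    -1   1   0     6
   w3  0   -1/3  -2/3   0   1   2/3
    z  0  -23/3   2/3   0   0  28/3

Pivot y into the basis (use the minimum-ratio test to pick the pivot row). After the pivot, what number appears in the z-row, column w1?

Ratio test on column y — row 1: (14/3)/(2/3) = 7; row 2: 6/2 = 3; row 3: entry -1/3 ≤ 0. Minimum is 3 at row 2 (w2 leaves); pivot element 2.
Divide row 2 by 2; eliminate column y from the other rows.
z-row update in column w1: 2/3 − (-23/3)·(-1/2) = -19/6.

-19/6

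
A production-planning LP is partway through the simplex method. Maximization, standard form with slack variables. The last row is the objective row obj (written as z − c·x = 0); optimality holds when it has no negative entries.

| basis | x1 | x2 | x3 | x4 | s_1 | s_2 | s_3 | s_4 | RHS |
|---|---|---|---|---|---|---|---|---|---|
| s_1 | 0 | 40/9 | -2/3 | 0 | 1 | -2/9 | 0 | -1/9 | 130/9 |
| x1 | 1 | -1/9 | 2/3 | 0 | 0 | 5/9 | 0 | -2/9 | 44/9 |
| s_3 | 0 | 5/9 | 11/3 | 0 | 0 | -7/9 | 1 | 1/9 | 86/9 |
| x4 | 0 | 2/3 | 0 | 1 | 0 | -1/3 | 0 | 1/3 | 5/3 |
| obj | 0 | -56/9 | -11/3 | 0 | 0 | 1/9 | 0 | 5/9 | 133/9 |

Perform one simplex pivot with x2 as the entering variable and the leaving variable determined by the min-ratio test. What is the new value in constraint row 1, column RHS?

Ratio test on column x2 — row 1: (130/9)/(40/9) = 13/4; row 2: entry -1/9 ≤ 0; row 3: (86/9)/(5/9) = 86/5; row 4: (5/3)/(2/3) = 5/2. Minimum is 5/2 at row 4 (x4 leaves); pivot element 2/3.
Divide row 4 by 2/3; eliminate column x2 from the other rows.
Row 1 update in column RHS: 130/9 − (40/9)·(5/2) = 10/3.

10/3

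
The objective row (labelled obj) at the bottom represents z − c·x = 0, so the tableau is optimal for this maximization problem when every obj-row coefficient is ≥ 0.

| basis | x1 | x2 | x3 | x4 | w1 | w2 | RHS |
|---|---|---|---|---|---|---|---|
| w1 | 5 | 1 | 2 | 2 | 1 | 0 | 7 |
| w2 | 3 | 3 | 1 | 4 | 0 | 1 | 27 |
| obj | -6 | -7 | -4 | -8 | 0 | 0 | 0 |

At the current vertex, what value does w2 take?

w2 is basic (row 2); its value is the RHS of that row, 27.

27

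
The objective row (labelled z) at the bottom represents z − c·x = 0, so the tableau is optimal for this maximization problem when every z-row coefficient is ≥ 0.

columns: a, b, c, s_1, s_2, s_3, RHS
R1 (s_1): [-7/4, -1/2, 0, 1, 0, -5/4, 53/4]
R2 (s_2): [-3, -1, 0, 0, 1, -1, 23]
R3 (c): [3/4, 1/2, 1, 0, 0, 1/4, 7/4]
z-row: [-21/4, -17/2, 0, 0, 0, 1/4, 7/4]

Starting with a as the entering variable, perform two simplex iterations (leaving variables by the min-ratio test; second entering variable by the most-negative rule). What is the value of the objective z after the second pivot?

Ratio test on column a — row 1: entry -7/4 ≤ 0; row 2: entry -3 ≤ 0; row 3: (7/4)/(3/4) = 7/3. Minimum is 7/3 at row 3 (c leaves); pivot element 3/4.
Pivot on row 3; the z-row RHS becomes 7/4 − (-21/4)·(7/3) = 14.
Next entering variable (most negative z-row entry -5): b.
Ratio test on column b — row 1: (52/3)/(2/3) = 26; row 2: 30/1 = 30; row 3: (7/3)/(2/3) = 7/2. Minimum is 7/2 at row 3 (a leaves); pivot element 2/3.
After the second pivot the z-row RHS is 14 − (-5)·(7/2) = 63/2.

63/2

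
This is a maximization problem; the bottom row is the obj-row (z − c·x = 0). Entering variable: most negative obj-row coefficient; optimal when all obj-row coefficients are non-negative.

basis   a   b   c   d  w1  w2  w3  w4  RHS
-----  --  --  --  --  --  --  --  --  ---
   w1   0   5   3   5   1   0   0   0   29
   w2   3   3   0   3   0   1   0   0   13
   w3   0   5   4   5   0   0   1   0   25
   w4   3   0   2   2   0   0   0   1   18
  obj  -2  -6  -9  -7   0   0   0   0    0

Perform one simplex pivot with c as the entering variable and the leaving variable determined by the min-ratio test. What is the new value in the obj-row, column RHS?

225/4

Ratio test on column c — row 1: 29/3 = 29/3; row 2: entry 0 ≤ 0; row 3: 25/4 = 25/4; row 4: 18/2 = 9. Minimum is 25/4 at row 3 (w3 leaves); pivot element 4.
Divide row 3 by 4; eliminate column c from the other rows.
obj-row update in column RHS: 0 − (-9)·(25/4) = 225/4.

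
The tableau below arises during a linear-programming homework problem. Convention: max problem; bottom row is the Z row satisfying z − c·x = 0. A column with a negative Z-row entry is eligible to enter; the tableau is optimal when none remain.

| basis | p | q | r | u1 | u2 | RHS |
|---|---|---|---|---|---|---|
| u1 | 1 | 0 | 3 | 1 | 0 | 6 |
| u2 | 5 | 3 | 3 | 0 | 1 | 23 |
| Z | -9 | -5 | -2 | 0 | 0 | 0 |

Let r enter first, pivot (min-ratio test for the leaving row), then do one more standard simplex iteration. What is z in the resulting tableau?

473/12

Ratio test on column r — row 1: 6/3 = 2; row 2: 23/3 = 23/3. Minimum is 2 at row 1 (u1 leaves); pivot element 3.
Pivot on row 1; the Z-row RHS becomes 0 − (-2)·2 = 4.
Next entering variable (most negative Z-row entry -25/3): p.
Ratio test on column p — row 1: 2/(1/3) = 6; row 2: 17/4 = 17/4. Minimum is 17/4 at row 2 (u2 leaves); pivot element 4.
After the second pivot the Z-row RHS is 4 − (-25/3)·(17/4) = 473/12.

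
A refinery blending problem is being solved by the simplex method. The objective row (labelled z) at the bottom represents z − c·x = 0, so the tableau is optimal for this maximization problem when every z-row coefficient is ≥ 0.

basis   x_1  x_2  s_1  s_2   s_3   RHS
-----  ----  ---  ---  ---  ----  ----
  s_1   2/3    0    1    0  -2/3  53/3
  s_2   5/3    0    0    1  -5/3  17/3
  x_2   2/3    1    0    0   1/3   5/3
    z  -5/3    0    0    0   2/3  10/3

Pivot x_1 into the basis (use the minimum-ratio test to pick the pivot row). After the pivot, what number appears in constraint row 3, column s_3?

Ratio test on column x_1 — row 1: (53/3)/(2/3) = 53/2; row 2: (17/3)/(5/3) = 17/5; row 3: (5/3)/(2/3) = 5/2. Minimum is 5/2 at row 3 (x_2 leaves); pivot element 2/3.
Divide row 3 by 2/3; eliminate column x_1 from the other rows.
In the new row 3, the s_3 entry is the old entry divided by the pivot: (1/3)/(2/3) = 1/2.

1/2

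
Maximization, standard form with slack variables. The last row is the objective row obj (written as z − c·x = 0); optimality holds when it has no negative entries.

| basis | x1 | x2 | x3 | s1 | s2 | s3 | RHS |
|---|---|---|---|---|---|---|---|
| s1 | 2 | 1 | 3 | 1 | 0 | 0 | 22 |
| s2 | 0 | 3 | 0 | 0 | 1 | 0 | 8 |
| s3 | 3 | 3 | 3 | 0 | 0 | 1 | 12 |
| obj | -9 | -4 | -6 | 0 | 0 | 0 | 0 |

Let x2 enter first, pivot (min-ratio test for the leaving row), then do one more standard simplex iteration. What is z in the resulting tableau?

Ratio test on column x2 — row 1: 22/1 = 22; row 2: 8/3 = 8/3; row 3: 12/3 = 4. Minimum is 8/3 at row 2 (s2 leaves); pivot element 3.
Pivot on row 2; the obj-row RHS becomes 0 − (-4)·(8/3) = 32/3.
Next entering variable (most negative obj-row entry -9): x1.
Ratio test on column x1 — row 1: (58/3)/2 = 29/3; row 2: entry 0 ≤ 0; row 3: 4/3 = 4/3. Minimum is 4/3 at row 3 (s3 leaves); pivot element 3.
After the second pivot the obj-row RHS is 32/3 − (-9)·(4/3) = 68/3.

68/3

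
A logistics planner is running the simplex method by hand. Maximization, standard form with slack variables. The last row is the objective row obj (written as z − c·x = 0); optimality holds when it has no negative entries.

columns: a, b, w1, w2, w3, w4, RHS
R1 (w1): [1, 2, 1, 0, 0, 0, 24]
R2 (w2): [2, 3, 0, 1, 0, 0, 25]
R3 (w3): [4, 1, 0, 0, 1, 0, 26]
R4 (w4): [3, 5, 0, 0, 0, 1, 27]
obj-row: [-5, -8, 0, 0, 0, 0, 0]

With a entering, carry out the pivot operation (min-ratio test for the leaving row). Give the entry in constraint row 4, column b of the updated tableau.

17/4

Ratio test on column a — row 1: 24/1 = 24; row 2: 25/2 = 25/2; row 3: 26/4 = 13/2; row 4: 27/3 = 9. Minimum is 13/2 at row 3 (w3 leaves); pivot element 4.
Divide row 3 by 4; eliminate column a from the other rows.
Row 4 update in column b: 5 − 3·(1/4) = 17/4.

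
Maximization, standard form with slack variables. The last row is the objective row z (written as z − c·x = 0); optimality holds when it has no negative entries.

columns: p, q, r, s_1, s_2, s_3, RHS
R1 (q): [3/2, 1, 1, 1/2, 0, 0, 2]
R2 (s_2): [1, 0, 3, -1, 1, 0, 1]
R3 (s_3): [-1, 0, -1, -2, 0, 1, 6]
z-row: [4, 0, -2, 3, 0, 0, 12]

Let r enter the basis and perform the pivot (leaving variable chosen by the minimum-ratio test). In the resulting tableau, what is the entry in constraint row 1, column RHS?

Ratio test on column r — row 1: 2/1 = 2; row 2: 1/3 = 1/3; row 3: entry -1 ≤ 0. Minimum is 1/3 at row 2 (s_2 leaves); pivot element 3.
Divide row 2 by 3; eliminate column r from the other rows.
Row 1 update in column RHS: 2 − 1·(1/3) = 5/3.

5/3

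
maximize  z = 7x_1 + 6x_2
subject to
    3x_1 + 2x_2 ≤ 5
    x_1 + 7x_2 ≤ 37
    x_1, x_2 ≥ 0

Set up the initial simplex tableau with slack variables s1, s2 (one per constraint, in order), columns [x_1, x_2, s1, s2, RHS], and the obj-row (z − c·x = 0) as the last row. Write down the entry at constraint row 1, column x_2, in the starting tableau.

Constraint 1 has coefficient 2 on x_2.

2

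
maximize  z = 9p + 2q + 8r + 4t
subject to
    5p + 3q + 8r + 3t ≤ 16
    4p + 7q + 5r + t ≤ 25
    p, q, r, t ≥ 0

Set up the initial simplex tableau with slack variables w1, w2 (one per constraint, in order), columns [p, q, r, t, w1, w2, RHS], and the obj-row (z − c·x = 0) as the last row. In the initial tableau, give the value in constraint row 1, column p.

5

Constraint 1 has coefficient 5 on p.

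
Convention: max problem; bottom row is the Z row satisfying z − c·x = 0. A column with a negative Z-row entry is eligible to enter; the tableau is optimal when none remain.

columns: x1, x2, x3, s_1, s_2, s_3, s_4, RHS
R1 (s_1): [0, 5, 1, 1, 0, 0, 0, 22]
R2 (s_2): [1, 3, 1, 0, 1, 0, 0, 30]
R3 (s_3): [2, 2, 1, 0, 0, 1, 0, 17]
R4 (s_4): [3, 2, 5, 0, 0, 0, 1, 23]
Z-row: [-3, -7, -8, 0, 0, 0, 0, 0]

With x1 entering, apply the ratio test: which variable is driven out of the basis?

s_4

Column x1 entries and ratios — s_1: 0 ≤ 0, skip; s_2: 30/1 = 30; s_3: 17/2 = 17/2; s_4: 23/3 = 23/3.
Smallest ratio is 23/3 in the row of s_4, so s_4 leaves.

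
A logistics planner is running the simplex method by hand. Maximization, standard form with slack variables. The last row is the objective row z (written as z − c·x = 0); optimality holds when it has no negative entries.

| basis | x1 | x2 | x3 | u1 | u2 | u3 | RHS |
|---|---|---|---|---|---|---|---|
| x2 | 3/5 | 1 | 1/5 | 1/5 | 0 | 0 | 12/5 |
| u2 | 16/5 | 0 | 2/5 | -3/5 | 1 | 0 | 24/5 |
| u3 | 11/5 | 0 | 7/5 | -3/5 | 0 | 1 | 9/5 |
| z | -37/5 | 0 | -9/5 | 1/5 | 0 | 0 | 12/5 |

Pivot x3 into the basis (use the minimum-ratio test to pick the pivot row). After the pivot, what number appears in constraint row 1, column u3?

-1/7

Ratio test on column x3 — row 1: (12/5)/(1/5) = 12; row 2: (24/5)/(2/5) = 12; row 3: (9/5)/(7/5) = 9/7. Minimum is 9/7 at row 3 (u3 leaves); pivot element 7/5.
Divide row 3 by 7/5; eliminate column x3 from the other rows.
Row 1 update in column u3: 0 − (1/5)·(5/7) = -1/7.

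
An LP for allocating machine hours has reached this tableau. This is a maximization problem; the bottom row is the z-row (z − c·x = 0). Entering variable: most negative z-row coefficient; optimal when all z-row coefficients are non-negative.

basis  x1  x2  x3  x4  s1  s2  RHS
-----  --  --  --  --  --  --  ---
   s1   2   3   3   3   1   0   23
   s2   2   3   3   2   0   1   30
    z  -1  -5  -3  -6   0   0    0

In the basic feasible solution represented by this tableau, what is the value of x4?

x4 is not in the basis, so in the current basic feasible solution x4 = 0.

0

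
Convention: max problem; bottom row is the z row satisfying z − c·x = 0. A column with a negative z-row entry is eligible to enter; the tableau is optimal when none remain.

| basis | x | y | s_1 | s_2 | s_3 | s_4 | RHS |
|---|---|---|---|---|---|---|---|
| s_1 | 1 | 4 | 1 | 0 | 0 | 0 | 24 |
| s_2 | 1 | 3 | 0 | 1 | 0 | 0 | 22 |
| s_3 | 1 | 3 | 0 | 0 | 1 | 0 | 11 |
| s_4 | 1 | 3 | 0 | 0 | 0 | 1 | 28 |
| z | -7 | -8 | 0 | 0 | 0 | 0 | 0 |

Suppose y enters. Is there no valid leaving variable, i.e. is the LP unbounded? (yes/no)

Column y has positive entries in row(s) 1, 2, 3, 4, so the ratio test bounds it — not unbounded.

no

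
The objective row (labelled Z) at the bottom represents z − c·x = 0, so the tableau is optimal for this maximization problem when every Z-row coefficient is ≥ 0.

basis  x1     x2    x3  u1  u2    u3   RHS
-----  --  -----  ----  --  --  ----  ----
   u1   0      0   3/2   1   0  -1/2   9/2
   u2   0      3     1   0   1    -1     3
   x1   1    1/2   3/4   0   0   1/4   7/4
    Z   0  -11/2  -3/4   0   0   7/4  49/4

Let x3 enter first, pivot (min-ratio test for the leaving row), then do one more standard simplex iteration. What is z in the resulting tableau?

Ratio test on column x3 — row 1: (9/2)/(3/2) = 3; row 2: 3/1 = 3; row 3: (7/4)/(3/4) = 7/3. Minimum is 7/3 at row 3 (x1 leaves); pivot element 3/4.
Pivot on row 3; the Z-row RHS becomes 49/4 − (-3/4)·(7/3) = 14.
Next entering variable (most negative Z-row entry -5): x2.
Ratio test on column x2 — row 1: entry -1 ≤ 0; row 2: (2/3)/(7/3) = 2/7; row 3: (7/3)/(2/3) = 7/2. Minimum is 2/7 at row 2 (u2 leaves); pivot element 7/3.
After the second pivot the Z-row RHS is 14 − (-5)·(2/7) = 108/7.

108/7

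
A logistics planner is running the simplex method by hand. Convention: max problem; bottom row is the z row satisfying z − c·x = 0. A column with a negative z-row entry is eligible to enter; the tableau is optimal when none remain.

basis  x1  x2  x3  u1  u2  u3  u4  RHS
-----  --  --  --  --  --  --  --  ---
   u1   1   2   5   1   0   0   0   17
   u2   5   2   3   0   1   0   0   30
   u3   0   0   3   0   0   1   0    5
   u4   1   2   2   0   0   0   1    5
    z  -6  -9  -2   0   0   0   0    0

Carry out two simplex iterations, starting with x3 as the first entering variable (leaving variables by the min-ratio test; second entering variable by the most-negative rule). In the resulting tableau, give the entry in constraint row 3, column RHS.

5/3

Ratio test on column x3 — row 1: 17/5 = 17/5; row 2: 30/3 = 10; row 3: 5/3 = 5/3; row 4: 5/2 = 5/2. Minimum is 5/3 at row 3 (u3 leaves); pivot element 3.
Divide row 3 by 3; eliminate column x3 from the other rows.
Second iteration: most negative z-row entry is -9 in column x2, so x2 enters.
Ratio test on column x2 — row 1: (26/3)/2 = 13/3; row 2: 25/2 = 25/2; row 3: entry 0 ≤ 0; row 4: (5/3)/2 = 5/6. Minimum is 5/6 at row 4 (u4 leaves); pivot element 2.
Divide row 4 by 2; eliminate column x2 from the other rows.
After both pivots, the entry at constraint row 3, column RHS is 5/3.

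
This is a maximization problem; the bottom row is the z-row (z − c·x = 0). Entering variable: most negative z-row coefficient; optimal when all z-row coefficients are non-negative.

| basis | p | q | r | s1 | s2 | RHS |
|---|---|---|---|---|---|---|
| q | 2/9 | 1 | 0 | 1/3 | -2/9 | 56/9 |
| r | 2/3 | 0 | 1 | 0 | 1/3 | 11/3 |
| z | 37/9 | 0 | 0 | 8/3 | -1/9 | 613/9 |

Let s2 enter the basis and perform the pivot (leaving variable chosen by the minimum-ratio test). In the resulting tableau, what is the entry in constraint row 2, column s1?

0

Ratio test on column s2 — row 1: entry -2/9 ≤ 0; row 2: (11/3)/(1/3) = 11. Minimum is 11 at row 2 (r leaves); pivot element 1/3.
Divide row 2 by 1/3; eliminate column s2 from the other rows.
In the new row 2, the s1 entry is the old entry divided by the pivot: 0/(1/3) = 0.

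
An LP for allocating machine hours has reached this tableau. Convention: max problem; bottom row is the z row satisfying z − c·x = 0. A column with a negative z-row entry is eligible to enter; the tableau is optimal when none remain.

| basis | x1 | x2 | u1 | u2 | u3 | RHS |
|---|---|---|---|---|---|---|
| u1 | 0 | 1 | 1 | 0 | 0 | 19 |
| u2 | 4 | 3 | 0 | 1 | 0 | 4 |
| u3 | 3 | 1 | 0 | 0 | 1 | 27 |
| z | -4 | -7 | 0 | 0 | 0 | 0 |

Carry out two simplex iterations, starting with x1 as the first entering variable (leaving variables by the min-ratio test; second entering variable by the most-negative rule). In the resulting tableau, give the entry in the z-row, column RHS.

Ratio test on column x1 — row 1: entry 0 ≤ 0; row 2: 4/4 = 1; row 3: 27/3 = 9. Minimum is 1 at row 2 (u2 leaves); pivot element 4.
Divide row 2 by 4; eliminate column x1 from the other rows.
Second iteration: most negative z-row entry is -4 in column x2, so x2 enters.
Ratio test on column x2 — row 1: 19/1 = 19; row 2: 1/(3/4) = 4/3; row 3: entry -5/4 ≤ 0. Minimum is 4/3 at row 2 (x1 leaves); pivot element 3/4.
Divide row 2 by 3/4; eliminate column x2 from the other rows.
After both pivots, the entry at the z-row, column RHS is 28/3.

28/3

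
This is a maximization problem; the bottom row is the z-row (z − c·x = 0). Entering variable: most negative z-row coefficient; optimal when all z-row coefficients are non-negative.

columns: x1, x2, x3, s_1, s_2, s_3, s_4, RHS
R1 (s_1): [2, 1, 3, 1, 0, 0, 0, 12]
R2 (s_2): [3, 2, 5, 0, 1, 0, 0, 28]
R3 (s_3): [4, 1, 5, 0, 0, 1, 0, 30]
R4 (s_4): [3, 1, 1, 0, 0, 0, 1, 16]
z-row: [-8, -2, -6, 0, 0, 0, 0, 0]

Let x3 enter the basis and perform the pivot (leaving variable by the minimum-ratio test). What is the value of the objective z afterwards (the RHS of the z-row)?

24

Ratio test on column x3 — row 1: 12/3 = 4; row 2: 28/5 = 28/5; row 3: 30/5 = 6; row 4: 16/1 = 16. Minimum is 4 at row 1 (s_1 leaves); pivot element 3.
Pivot on row 1; the z-row RHS becomes 0 − (-6)·4 = 24.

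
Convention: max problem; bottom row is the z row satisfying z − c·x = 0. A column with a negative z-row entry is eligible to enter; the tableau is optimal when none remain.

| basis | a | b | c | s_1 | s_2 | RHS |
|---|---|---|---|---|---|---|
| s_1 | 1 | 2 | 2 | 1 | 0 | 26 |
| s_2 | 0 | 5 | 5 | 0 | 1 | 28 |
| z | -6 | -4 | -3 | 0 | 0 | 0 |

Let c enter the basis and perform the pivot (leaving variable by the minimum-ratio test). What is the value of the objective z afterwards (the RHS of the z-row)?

Ratio test on column c — row 1: 26/2 = 13; row 2: 28/5 = 28/5. Minimum is 28/5 at row 2 (s_2 leaves); pivot element 5.
Pivot on row 2; the z-row RHS becomes 0 − (-3)·(28/5) = 84/5.

84/5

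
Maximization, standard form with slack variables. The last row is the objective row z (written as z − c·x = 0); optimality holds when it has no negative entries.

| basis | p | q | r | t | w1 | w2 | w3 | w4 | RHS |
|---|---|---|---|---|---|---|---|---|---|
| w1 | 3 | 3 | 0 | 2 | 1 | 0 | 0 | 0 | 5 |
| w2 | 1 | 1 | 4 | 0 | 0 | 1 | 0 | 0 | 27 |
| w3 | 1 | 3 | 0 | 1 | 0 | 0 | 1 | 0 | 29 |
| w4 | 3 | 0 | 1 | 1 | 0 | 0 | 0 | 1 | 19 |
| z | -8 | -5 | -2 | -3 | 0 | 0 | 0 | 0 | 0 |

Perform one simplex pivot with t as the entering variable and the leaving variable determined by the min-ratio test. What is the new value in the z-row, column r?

-2

Ratio test on column t — row 1: 5/2 = 5/2; row 2: entry 0 ≤ 0; row 3: 29/1 = 29; row 4: 19/1 = 19. Minimum is 5/2 at row 1 (w1 leaves); pivot element 2.
Divide row 1 by 2; eliminate column t from the other rows.
z-row update in column r: -2 − (-3)·0 = -2.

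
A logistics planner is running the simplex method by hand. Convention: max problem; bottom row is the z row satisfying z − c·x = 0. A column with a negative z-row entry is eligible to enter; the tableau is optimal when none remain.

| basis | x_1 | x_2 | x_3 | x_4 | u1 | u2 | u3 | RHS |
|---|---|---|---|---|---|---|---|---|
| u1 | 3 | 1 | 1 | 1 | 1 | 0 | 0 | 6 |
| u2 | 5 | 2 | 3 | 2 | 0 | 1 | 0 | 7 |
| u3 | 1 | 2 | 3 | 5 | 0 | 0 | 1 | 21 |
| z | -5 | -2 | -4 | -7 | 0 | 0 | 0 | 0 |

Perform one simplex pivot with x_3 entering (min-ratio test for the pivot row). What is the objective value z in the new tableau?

Ratio test on column x_3 — row 1: 6/1 = 6; row 2: 7/3 = 7/3; row 3: 21/3 = 7. Minimum is 7/3 at row 2 (u2 leaves); pivot element 3.
Pivot on row 2; the z-row RHS becomes 0 − (-4)·(7/3) = 28/3.

28/3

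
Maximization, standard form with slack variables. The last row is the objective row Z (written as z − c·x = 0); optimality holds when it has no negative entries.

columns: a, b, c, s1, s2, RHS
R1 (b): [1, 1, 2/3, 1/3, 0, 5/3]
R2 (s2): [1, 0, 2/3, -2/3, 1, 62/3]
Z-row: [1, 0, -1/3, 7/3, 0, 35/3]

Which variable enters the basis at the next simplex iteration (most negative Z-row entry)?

Negative Z-row entries: c: -1/3.
The most negative is -1/3 in column c, so c enters.

c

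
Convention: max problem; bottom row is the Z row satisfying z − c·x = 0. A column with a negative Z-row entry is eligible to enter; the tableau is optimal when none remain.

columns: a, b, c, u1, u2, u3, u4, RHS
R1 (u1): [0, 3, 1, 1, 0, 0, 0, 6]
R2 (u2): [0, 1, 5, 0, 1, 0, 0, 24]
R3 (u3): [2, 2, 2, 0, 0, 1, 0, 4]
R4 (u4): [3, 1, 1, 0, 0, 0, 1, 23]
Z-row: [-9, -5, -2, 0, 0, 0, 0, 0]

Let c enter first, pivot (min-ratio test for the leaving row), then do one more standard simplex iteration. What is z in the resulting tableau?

18

Ratio test on column c — row 1: 6/1 = 6; row 2: 24/5 = 24/5; row 3: 4/2 = 2; row 4: 23/1 = 23. Minimum is 2 at row 3 (u3 leaves); pivot element 2.
Pivot on row 3; the Z-row RHS becomes 0 − (-2)·2 = 4.
Next entering variable (most negative Z-row entry -7): a.
Ratio test on column a — row 1: entry -1 ≤ 0; row 2: entry -5 ≤ 0; row 3: 2/1 = 2; row 4: 21/2 = 21/2. Minimum is 2 at row 3 (c leaves); pivot element 1.
After the second pivot the Z-row RHS is 4 − (-7)·2 = 18.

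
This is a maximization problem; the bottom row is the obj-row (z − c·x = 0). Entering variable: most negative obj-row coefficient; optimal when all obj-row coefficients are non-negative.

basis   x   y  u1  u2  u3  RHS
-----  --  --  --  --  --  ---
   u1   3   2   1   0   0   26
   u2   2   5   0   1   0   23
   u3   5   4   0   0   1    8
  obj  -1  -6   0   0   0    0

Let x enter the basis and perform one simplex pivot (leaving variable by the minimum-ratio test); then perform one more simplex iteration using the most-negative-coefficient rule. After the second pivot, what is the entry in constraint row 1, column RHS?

22

Ratio test on column x — row 1: 26/3 = 26/3; row 2: 23/2 = 23/2; row 3: 8/5 = 8/5. Minimum is 8/5 at row 3 (u3 leaves); pivot element 5.
Divide row 3 by 5; eliminate column x from the other rows.
Second iteration: most negative obj-row entry is -26/5 in column y, so y enters.
Ratio test on column y — row 1: entry -2/5 ≤ 0; row 2: (99/5)/(17/5) = 99/17; row 3: (8/5)/(4/5) = 2. Minimum is 2 at row 3 (x leaves); pivot element 4/5.
Divide row 3 by 4/5; eliminate column y from the other rows.
After both pivots, the entry at constraint row 1, column RHS is 22.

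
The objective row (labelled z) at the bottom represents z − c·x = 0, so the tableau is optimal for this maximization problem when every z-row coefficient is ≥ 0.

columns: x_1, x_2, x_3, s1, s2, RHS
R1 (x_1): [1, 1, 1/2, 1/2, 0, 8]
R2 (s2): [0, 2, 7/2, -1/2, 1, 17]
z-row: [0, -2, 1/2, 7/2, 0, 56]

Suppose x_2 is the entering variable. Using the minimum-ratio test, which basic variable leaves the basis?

Column x_2 entries and ratios — x_1: 8/1 = 8; s2: 17/2 = 17/2.
Smallest ratio is 8 in the row of x_1, so x_1 leaves.

x_1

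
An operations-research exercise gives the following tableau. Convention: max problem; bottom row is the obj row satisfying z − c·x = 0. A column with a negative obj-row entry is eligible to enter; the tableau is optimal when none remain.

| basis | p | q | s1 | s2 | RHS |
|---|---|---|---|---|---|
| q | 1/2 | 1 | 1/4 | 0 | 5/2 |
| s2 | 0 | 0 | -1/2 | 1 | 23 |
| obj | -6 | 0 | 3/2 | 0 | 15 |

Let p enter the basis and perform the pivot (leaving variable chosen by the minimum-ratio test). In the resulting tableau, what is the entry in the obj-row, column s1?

Ratio test on column p — row 1: (5/2)/(1/2) = 5; row 2: entry 0 ≤ 0. Minimum is 5 at row 1 (q leaves); pivot element 1/2.
Divide row 1 by 1/2; eliminate column p from the other rows.
obj-row update in column s1: 3/2 − (-6)·(1/2) = 9/2.

9/2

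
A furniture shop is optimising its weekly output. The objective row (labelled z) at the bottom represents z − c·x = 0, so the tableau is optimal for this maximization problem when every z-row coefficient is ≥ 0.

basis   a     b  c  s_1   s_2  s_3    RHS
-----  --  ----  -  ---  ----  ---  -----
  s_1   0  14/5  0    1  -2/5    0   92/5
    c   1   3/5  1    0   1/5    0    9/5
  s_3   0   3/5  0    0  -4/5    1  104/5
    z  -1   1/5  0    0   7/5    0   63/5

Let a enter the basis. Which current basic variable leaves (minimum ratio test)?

c

Column a entries and ratios — s_1: 0 ≤ 0, skip; c: (9/5)/1 = 9/5; s_3: 0 ≤ 0, skip.
Smallest ratio is 9/5 in the row of c, so c leaves.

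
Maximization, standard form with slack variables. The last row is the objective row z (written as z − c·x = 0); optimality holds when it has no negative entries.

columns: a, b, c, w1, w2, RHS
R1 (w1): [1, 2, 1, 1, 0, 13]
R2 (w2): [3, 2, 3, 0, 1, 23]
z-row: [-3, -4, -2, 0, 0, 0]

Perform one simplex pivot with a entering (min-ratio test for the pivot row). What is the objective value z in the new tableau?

23

Ratio test on column a — row 1: 13/1 = 13; row 2: 23/3 = 23/3. Minimum is 23/3 at row 2 (w2 leaves); pivot element 3.
Pivot on row 2; the z-row RHS becomes 0 − (-3)·(23/3) = 23.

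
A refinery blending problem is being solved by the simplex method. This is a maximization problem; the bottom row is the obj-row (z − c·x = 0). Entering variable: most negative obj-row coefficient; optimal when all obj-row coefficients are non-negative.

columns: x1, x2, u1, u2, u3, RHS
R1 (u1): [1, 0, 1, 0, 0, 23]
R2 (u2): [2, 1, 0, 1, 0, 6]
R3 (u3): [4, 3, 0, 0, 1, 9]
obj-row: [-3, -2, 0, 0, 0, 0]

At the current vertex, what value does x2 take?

x2 is not in the basis, so in the current basic feasible solution x2 = 0.

0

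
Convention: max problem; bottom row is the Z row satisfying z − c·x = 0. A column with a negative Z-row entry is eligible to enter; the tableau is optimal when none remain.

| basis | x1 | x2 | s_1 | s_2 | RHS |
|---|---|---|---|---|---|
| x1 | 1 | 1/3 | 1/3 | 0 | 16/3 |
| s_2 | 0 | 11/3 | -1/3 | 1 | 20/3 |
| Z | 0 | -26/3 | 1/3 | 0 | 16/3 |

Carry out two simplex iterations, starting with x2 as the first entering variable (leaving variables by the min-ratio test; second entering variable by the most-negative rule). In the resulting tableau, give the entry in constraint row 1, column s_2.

Ratio test on column x2 — row 1: (16/3)/(1/3) = 16; row 2: (20/3)/(11/3) = 20/11. Minimum is 20/11 at row 2 (s_2 leaves); pivot element 11/3.
Divide row 2 by 11/3; eliminate column x2 from the other rows.
Second iteration: most negative Z-row entry is -5/11 in column s_1, so s_1 enters.
Ratio test on column s_1 — row 1: (52/11)/(4/11) = 13; row 2: entry -1/11 ≤ 0. Minimum is 13 at row 1 (x1 leaves); pivot element 4/11.
Divide row 1 by 4/11; eliminate column s_1 from the other rows.
After both pivots, the entry at constraint row 1, column s_2 is -1/4.

-1/4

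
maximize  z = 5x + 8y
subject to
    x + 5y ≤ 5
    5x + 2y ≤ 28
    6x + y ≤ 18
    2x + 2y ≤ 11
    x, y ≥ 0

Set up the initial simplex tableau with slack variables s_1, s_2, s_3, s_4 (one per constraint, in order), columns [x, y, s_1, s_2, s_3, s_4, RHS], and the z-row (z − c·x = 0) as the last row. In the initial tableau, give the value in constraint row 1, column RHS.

5

The RHS of constraint 1 is b_1 = 5.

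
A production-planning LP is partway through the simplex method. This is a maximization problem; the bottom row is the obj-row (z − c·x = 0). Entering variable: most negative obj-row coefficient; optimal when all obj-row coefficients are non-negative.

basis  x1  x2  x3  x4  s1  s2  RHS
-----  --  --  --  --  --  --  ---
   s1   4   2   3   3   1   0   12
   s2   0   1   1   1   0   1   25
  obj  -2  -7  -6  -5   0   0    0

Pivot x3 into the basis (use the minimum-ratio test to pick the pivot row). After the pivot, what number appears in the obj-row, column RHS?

Ratio test on column x3 — row 1: 12/3 = 4; row 2: 25/1 = 25. Minimum is 4 at row 1 (s1 leaves); pivot element 3.
Divide row 1 by 3; eliminate column x3 from the other rows.
obj-row update in column RHS: 0 − (-6)·4 = 24.

24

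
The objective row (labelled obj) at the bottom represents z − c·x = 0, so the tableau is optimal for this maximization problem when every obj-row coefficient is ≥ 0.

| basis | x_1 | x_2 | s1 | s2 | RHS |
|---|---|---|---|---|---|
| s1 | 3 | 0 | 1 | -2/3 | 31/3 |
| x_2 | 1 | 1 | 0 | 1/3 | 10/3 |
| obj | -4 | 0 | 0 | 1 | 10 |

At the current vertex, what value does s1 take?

31/3

s1 is basic (row 1); its value is the RHS of that row, 31/3.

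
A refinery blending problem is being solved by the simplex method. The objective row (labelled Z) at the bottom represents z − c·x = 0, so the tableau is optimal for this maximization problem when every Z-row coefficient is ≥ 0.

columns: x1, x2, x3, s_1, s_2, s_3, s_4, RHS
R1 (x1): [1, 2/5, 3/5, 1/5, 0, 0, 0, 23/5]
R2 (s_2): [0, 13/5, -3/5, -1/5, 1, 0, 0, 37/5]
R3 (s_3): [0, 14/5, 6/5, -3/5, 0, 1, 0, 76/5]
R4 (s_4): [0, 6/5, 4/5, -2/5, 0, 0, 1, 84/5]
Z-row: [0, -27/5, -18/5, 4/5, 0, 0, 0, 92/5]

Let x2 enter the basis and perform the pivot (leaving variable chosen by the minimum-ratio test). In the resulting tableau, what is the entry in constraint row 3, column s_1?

Ratio test on column x2 — row 1: (23/5)/(2/5) = 23/2; row 2: (37/5)/(13/5) = 37/13; row 3: (76/5)/(14/5) = 38/7; row 4: (84/5)/(6/5) = 14. Minimum is 37/13 at row 2 (s_2 leaves); pivot element 13/5.
Divide row 2 by 13/5; eliminate column x2 from the other rows.
Row 3 update in column s_1: -3/5 − (14/5)·(-1/13) = -5/13.

-5/13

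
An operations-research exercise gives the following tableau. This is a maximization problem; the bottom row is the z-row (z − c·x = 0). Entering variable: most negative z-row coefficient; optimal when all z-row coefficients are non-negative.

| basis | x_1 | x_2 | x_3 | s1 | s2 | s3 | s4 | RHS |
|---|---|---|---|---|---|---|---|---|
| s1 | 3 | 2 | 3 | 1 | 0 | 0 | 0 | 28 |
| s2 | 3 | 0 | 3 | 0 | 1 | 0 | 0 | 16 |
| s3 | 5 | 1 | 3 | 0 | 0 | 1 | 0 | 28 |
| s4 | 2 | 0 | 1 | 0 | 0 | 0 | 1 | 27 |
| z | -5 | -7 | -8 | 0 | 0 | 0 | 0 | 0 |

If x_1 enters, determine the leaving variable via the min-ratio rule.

s2

Column x_1 entries and ratios — s1: 28/3 = 28/3; s2: 16/3 = 16/3; s3: 28/5 = 28/5; s4: 27/2 = 27/2.
Smallest ratio is 16/3 in the row of s2, so s2 leaves.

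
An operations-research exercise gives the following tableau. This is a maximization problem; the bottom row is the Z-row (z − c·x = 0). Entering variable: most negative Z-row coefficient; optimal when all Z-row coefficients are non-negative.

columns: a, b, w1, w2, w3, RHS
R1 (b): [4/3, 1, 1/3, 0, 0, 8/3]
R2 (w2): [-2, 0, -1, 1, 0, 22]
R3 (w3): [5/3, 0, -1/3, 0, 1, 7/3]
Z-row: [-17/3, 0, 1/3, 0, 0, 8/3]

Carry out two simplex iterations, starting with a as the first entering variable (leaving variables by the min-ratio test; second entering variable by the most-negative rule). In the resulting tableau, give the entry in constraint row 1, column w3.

Ratio test on column a — row 1: (8/3)/(4/3) = 2; row 2: entry -2 ≤ 0; row 3: (7/3)/(5/3) = 7/5. Minimum is 7/5 at row 3 (w3 leaves); pivot element 5/3.
Divide row 3 by 5/3; eliminate column a from the other rows.
Second iteration: most negative Z-row entry is -4/5 in column w1, so w1 enters.
Ratio test on column w1 — row 1: (4/5)/(3/5) = 4/3; row 2: entry -7/5 ≤ 0; row 3: entry -1/5 ≤ 0. Minimum is 4/3 at row 1 (b leaves); pivot element 3/5.
Divide row 1 by 3/5; eliminate column w1 from the other rows.
After both pivots, the entry at constraint row 1, column w3 is -4/3.

-4/3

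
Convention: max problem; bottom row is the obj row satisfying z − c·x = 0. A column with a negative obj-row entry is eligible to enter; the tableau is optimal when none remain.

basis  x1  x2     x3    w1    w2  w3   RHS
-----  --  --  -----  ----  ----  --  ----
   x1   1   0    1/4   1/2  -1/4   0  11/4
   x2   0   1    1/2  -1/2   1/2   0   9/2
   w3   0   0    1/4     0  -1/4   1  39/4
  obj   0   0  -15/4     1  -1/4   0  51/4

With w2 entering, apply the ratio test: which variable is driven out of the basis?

Column w2 entries and ratios — x1: -1/4 ≤ 0, skip; x2: (9/2)/(1/2) = 9; w3: -1/4 ≤ 0, skip.
Smallest ratio is 9 in the row of x2, so x2 leaves.

x2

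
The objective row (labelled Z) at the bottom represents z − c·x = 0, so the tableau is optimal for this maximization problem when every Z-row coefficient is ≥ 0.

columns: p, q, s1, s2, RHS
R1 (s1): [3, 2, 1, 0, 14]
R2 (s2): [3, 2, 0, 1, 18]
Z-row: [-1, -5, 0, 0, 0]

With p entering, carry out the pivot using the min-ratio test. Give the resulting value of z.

14/3

Ratio test on column p — row 1: 14/3 = 14/3; row 2: 18/3 = 6. Minimum is 14/3 at row 1 (s1 leaves); pivot element 3.
Pivot on row 1; the Z-row RHS becomes 0 − (-1)·(14/3) = 14/3.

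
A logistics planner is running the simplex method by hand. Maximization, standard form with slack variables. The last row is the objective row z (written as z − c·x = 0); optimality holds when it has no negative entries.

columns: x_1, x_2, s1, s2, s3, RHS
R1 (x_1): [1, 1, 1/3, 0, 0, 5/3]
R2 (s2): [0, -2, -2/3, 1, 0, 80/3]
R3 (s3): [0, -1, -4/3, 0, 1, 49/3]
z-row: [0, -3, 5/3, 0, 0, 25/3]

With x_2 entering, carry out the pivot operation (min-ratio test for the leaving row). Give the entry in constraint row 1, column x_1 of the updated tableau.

Ratio test on column x_2 — row 1: (5/3)/1 = 5/3; row 2: entry -2 ≤ 0; row 3: entry -1 ≤ 0. Minimum is 5/3 at row 1 (x_1 leaves); pivot element 1.
Divide row 1 by 1; eliminate column x_2 from the other rows.
In the new row 1, the x_1 entry is the old entry divided by the pivot: 1/1 = 1.

1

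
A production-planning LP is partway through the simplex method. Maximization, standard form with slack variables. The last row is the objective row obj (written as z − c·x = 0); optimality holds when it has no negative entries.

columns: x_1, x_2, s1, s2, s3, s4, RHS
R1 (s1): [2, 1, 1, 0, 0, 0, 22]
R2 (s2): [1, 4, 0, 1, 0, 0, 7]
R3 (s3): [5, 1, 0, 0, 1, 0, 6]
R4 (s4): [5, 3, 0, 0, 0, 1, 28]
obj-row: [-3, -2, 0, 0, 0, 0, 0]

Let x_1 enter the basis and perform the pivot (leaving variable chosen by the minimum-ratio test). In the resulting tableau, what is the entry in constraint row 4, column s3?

-1

Ratio test on column x_1 — row 1: 22/2 = 11; row 2: 7/1 = 7; row 3: 6/5 = 6/5; row 4: 28/5 = 28/5. Minimum is 6/5 at row 3 (s3 leaves); pivot element 5.
Divide row 3 by 5; eliminate column x_1 from the other rows.
Row 4 update in column s3: 0 − 5·(1/5) = -1.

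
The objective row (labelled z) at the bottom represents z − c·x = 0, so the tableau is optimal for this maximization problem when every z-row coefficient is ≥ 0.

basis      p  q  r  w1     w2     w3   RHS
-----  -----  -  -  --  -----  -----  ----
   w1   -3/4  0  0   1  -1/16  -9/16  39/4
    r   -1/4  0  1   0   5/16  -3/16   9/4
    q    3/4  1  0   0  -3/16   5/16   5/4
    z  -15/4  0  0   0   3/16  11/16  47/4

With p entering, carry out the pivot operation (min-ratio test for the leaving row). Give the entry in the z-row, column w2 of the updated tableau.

-3/4

Ratio test on column p — row 1: entry -3/4 ≤ 0; row 2: entry -1/4 ≤ 0; row 3: (5/4)/(3/4) = 5/3. Minimum is 5/3 at row 3 (q leaves); pivot element 3/4.
Divide row 3 by 3/4; eliminate column p from the other rows.
z-row update in column w2: 3/16 − (-15/4)·(-1/4) = -3/4.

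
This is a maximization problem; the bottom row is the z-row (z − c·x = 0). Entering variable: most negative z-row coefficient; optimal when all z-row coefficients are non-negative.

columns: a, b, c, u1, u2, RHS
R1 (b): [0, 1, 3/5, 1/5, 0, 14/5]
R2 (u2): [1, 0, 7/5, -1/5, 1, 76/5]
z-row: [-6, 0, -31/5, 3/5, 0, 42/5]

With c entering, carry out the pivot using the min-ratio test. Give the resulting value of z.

112/3

Ratio test on column c — row 1: (14/5)/(3/5) = 14/3; row 2: (76/5)/(7/5) = 76/7. Minimum is 14/3 at row 1 (b leaves); pivot element 3/5.
Pivot on row 1; the z-row RHS becomes 42/5 − (-31/5)·(14/3) = 112/3.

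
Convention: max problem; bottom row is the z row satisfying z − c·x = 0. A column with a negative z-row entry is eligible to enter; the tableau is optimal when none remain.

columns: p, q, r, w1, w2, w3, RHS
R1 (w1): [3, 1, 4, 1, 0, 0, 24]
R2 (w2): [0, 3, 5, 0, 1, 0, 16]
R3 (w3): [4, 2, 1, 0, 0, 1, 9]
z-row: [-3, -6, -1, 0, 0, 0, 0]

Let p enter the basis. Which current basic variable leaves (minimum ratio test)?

Column p entries and ratios — w1: 24/3 = 8; w2: 0 ≤ 0, skip; w3: 9/4 = 9/4.
Smallest ratio is 9/4 in the row of w3, so w3 leaves.

w3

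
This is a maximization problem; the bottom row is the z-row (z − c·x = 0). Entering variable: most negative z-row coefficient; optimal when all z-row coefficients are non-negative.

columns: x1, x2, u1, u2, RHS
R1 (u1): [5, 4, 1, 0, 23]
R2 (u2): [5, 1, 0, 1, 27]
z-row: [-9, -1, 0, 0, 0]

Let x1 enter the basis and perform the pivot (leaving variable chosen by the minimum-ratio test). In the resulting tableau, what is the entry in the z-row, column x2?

Ratio test on column x1 — row 1: 23/5 = 23/5; row 2: 27/5 = 27/5. Minimum is 23/5 at row 1 (u1 leaves); pivot element 5.
Divide row 1 by 5; eliminate column x1 from the other rows.
z-row update in column x2: -1 − (-9)·(4/5) = 31/5.

31/5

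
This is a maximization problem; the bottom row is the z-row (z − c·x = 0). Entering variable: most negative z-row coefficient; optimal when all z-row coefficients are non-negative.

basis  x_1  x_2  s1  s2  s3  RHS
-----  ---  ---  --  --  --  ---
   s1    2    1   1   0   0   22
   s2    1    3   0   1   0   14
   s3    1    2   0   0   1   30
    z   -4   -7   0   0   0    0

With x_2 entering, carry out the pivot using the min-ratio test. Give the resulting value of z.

Ratio test on column x_2 — row 1: 22/1 = 22; row 2: 14/3 = 14/3; row 3: 30/2 = 15. Minimum is 14/3 at row 2 (s2 leaves); pivot element 3.
Pivot on row 2; the z-row RHS becomes 0 − (-7)·(14/3) = 98/3.

98/3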